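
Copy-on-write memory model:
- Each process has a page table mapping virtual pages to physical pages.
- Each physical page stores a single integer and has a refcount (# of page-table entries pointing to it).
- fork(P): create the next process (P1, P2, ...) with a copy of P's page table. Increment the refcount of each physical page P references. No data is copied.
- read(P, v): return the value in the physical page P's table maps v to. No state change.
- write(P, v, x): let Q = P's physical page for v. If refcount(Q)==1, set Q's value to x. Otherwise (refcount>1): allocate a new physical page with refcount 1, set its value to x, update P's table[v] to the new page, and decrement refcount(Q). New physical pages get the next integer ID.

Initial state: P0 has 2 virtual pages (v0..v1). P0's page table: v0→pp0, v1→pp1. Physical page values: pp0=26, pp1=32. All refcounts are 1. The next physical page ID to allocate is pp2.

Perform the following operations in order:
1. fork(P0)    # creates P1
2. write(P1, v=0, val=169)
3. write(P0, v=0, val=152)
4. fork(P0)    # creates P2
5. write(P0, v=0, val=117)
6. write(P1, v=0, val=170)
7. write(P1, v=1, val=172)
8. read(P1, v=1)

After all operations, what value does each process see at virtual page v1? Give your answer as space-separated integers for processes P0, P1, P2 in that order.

Op 1: fork(P0) -> P1. 2 ppages; refcounts: pp0:2 pp1:2
Op 2: write(P1, v0, 169). refcount(pp0)=2>1 -> COPY to pp2. 3 ppages; refcounts: pp0:1 pp1:2 pp2:1
Op 3: write(P0, v0, 152). refcount(pp0)=1 -> write in place. 3 ppages; refcounts: pp0:1 pp1:2 pp2:1
Op 4: fork(P0) -> P2. 3 ppages; refcounts: pp0:2 pp1:3 pp2:1
Op 5: write(P0, v0, 117). refcount(pp0)=2>1 -> COPY to pp3. 4 ppages; refcounts: pp0:1 pp1:3 pp2:1 pp3:1
Op 6: write(P1, v0, 170). refcount(pp2)=1 -> write in place. 4 ppages; refcounts: pp0:1 pp1:3 pp2:1 pp3:1
Op 7: write(P1, v1, 172). refcount(pp1)=3>1 -> COPY to pp4. 5 ppages; refcounts: pp0:1 pp1:2 pp2:1 pp3:1 pp4:1
Op 8: read(P1, v1) -> 172. No state change.
P0: v1 -> pp1 = 32
P1: v1 -> pp4 = 172
P2: v1 -> pp1 = 32

Answer: 32 172 32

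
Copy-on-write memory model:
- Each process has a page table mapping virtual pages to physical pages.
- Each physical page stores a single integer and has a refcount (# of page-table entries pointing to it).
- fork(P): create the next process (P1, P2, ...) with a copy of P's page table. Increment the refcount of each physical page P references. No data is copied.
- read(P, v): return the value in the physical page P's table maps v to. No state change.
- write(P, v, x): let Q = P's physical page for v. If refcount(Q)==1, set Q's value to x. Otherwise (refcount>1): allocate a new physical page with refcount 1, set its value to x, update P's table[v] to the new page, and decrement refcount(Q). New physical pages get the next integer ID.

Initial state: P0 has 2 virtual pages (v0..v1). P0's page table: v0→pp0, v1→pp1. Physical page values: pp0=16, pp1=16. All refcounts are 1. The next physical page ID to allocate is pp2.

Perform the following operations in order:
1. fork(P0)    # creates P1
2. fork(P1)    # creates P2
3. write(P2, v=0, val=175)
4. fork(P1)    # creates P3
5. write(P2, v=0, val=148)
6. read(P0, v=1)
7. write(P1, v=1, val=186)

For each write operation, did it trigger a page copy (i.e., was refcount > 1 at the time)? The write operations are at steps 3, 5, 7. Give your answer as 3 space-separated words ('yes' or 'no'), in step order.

Op 1: fork(P0) -> P1. 2 ppages; refcounts: pp0:2 pp1:2
Op 2: fork(P1) -> P2. 2 ppages; refcounts: pp0:3 pp1:3
Op 3: write(P2, v0, 175). refcount(pp0)=3>1 -> COPY to pp2. 3 ppages; refcounts: pp0:2 pp1:3 pp2:1
Op 4: fork(P1) -> P3. 3 ppages; refcounts: pp0:3 pp1:4 pp2:1
Op 5: write(P2, v0, 148). refcount(pp2)=1 -> write in place. 3 ppages; refcounts: pp0:3 pp1:4 pp2:1
Op 6: read(P0, v1) -> 16. No state change.
Op 7: write(P1, v1, 186). refcount(pp1)=4>1 -> COPY to pp3. 4 ppages; refcounts: pp0:3 pp1:3 pp2:1 pp3:1

yes no yes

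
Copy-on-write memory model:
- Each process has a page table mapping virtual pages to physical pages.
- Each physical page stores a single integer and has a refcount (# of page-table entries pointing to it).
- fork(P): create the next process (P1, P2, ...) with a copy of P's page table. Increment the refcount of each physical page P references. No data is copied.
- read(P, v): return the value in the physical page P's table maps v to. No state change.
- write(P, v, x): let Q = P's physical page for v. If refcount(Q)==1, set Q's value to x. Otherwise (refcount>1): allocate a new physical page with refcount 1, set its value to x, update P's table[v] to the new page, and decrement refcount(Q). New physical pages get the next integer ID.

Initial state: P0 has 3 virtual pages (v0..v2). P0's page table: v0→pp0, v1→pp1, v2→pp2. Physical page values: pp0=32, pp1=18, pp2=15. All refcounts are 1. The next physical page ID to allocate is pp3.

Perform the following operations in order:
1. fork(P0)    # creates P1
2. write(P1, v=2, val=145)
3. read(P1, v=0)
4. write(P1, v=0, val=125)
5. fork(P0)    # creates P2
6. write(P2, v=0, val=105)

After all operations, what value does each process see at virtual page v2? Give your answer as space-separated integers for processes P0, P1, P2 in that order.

Op 1: fork(P0) -> P1. 3 ppages; refcounts: pp0:2 pp1:2 pp2:2
Op 2: write(P1, v2, 145). refcount(pp2)=2>1 -> COPY to pp3. 4 ppages; refcounts: pp0:2 pp1:2 pp2:1 pp3:1
Op 3: read(P1, v0) -> 32. No state change.
Op 4: write(P1, v0, 125). refcount(pp0)=2>1 -> COPY to pp4. 5 ppages; refcounts: pp0:1 pp1:2 pp2:1 pp3:1 pp4:1
Op 5: fork(P0) -> P2. 5 ppages; refcounts: pp0:2 pp1:3 pp2:2 pp3:1 pp4:1
Op 6: write(P2, v0, 105). refcount(pp0)=2>1 -> COPY to pp5. 6 ppages; refcounts: pp0:1 pp1:3 pp2:2 pp3:1 pp4:1 pp5:1
P0: v2 -> pp2 = 15
P1: v2 -> pp3 = 145
P2: v2 -> pp2 = 15

Answer: 15 145 15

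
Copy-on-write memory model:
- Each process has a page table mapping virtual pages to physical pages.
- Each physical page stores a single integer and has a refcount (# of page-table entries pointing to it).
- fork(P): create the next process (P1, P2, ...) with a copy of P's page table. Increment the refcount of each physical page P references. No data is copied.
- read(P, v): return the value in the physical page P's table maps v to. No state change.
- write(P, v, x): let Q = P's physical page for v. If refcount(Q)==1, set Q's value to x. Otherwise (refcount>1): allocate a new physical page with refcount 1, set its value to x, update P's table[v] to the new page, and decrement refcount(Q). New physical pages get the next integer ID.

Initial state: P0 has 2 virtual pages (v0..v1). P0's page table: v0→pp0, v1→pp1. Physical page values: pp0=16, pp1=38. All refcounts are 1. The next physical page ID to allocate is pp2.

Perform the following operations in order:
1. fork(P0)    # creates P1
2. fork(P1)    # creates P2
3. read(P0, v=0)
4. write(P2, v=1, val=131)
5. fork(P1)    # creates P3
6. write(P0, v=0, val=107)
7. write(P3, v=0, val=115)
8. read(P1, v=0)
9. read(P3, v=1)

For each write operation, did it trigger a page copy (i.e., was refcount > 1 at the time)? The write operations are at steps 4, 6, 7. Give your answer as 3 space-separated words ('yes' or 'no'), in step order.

Op 1: fork(P0) -> P1. 2 ppages; refcounts: pp0:2 pp1:2
Op 2: fork(P1) -> P2. 2 ppages; refcounts: pp0:3 pp1:3
Op 3: read(P0, v0) -> 16. No state change.
Op 4: write(P2, v1, 131). refcount(pp1)=3>1 -> COPY to pp2. 3 ppages; refcounts: pp0:3 pp1:2 pp2:1
Op 5: fork(P1) -> P3. 3 ppages; refcounts: pp0:4 pp1:3 pp2:1
Op 6: write(P0, v0, 107). refcount(pp0)=4>1 -> COPY to pp3. 4 ppages; refcounts: pp0:3 pp1:3 pp2:1 pp3:1
Op 7: write(P3, v0, 115). refcount(pp0)=3>1 -> COPY to pp4. 5 ppages; refcounts: pp0:2 pp1:3 pp2:1 pp3:1 pp4:1
Op 8: read(P1, v0) -> 16. No state change.
Op 9: read(P3, v1) -> 38. No state change.

yes yes yes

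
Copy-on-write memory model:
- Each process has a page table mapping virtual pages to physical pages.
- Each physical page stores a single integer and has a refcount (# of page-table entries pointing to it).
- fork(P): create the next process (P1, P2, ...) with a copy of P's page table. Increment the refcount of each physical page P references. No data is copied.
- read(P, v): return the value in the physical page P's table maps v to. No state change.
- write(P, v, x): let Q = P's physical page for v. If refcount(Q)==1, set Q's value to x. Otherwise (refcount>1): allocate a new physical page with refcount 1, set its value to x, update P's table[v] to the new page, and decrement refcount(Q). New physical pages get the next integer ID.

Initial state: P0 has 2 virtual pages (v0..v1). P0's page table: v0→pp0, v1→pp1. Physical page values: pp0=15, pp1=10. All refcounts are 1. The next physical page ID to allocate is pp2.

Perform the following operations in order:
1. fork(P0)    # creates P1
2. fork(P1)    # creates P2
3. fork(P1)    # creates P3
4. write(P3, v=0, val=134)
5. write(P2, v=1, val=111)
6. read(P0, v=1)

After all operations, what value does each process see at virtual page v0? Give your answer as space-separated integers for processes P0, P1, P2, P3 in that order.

Answer: 15 15 15 134

Derivation:
Op 1: fork(P0) -> P1. 2 ppages; refcounts: pp0:2 pp1:2
Op 2: fork(P1) -> P2. 2 ppages; refcounts: pp0:3 pp1:3
Op 3: fork(P1) -> P3. 2 ppages; refcounts: pp0:4 pp1:4
Op 4: write(P3, v0, 134). refcount(pp0)=4>1 -> COPY to pp2. 3 ppages; refcounts: pp0:3 pp1:4 pp2:1
Op 5: write(P2, v1, 111). refcount(pp1)=4>1 -> COPY to pp3. 4 ppages; refcounts: pp0:3 pp1:3 pp2:1 pp3:1
Op 6: read(P0, v1) -> 10. No state change.
P0: v0 -> pp0 = 15
P1: v0 -> pp0 = 15
P2: v0 -> pp0 = 15
P3: v0 -> pp2 = 134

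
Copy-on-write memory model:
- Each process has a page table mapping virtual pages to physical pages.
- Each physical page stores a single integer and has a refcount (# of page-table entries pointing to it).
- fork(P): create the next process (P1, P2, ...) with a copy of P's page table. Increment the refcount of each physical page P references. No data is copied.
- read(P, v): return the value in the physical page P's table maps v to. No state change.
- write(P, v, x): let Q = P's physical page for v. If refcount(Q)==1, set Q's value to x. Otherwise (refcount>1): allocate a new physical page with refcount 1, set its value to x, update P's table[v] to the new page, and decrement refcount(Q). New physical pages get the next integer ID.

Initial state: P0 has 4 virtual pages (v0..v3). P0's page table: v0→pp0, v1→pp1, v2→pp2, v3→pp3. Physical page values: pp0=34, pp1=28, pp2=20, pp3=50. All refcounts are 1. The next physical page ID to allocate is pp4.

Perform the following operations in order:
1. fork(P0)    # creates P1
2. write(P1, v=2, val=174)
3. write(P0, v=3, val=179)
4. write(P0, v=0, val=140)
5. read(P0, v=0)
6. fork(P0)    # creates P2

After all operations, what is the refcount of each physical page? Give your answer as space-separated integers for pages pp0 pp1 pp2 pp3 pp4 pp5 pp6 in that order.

Op 1: fork(P0) -> P1. 4 ppages; refcounts: pp0:2 pp1:2 pp2:2 pp3:2
Op 2: write(P1, v2, 174). refcount(pp2)=2>1 -> COPY to pp4. 5 ppages; refcounts: pp0:2 pp1:2 pp2:1 pp3:2 pp4:1
Op 3: write(P0, v3, 179). refcount(pp3)=2>1 -> COPY to pp5. 6 ppages; refcounts: pp0:2 pp1:2 pp2:1 pp3:1 pp4:1 pp5:1
Op 4: write(P0, v0, 140). refcount(pp0)=2>1 -> COPY to pp6. 7 ppages; refcounts: pp0:1 pp1:2 pp2:1 pp3:1 pp4:1 pp5:1 pp6:1
Op 5: read(P0, v0) -> 140. No state change.
Op 6: fork(P0) -> P2. 7 ppages; refcounts: pp0:1 pp1:3 pp2:2 pp3:1 pp4:1 pp5:2 pp6:2

Answer: 1 3 2 1 1 2 2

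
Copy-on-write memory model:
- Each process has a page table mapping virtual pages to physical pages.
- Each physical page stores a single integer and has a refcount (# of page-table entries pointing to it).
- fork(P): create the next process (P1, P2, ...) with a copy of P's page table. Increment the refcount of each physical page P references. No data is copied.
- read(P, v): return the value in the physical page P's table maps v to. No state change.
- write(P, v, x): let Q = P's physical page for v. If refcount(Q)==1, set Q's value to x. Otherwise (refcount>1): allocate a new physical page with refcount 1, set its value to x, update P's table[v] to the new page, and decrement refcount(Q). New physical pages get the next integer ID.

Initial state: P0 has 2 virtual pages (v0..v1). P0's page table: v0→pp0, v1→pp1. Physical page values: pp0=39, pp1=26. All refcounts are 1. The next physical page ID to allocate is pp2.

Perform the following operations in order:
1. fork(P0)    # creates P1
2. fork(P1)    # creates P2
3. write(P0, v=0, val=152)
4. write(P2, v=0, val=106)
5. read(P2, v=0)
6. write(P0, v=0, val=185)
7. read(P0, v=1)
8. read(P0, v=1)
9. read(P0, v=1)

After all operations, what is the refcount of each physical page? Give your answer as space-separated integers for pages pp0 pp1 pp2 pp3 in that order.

Answer: 1 3 1 1

Derivation:
Op 1: fork(P0) -> P1. 2 ppages; refcounts: pp0:2 pp1:2
Op 2: fork(P1) -> P2. 2 ppages; refcounts: pp0:3 pp1:3
Op 3: write(P0, v0, 152). refcount(pp0)=3>1 -> COPY to pp2. 3 ppages; refcounts: pp0:2 pp1:3 pp2:1
Op 4: write(P2, v0, 106). refcount(pp0)=2>1 -> COPY to pp3. 4 ppages; refcounts: pp0:1 pp1:3 pp2:1 pp3:1
Op 5: read(P2, v0) -> 106. No state change.
Op 6: write(P0, v0, 185). refcount(pp2)=1 -> write in place. 4 ppages; refcounts: pp0:1 pp1:3 pp2:1 pp3:1
Op 7: read(P0, v1) -> 26. No state change.
Op 8: read(P0, v1) -> 26. No state change.
Op 9: read(P0, v1) -> 26. No state change.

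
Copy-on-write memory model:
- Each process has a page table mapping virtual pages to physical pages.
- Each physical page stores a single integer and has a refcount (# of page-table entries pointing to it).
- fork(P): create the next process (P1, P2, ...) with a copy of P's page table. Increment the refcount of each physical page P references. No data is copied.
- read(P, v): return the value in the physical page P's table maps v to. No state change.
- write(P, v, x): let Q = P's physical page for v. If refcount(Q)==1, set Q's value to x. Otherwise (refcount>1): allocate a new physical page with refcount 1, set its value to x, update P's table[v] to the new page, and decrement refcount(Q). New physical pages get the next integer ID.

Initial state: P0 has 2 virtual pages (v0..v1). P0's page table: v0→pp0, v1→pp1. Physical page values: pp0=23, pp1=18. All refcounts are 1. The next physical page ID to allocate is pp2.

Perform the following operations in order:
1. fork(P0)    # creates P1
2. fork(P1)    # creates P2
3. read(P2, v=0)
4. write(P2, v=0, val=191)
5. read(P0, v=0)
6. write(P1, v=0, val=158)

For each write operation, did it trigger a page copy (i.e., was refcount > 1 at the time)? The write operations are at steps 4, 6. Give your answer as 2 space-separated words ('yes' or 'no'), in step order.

Op 1: fork(P0) -> P1. 2 ppages; refcounts: pp0:2 pp1:2
Op 2: fork(P1) -> P2. 2 ppages; refcounts: pp0:3 pp1:3
Op 3: read(P2, v0) -> 23. No state change.
Op 4: write(P2, v0, 191). refcount(pp0)=3>1 -> COPY to pp2. 3 ppages; refcounts: pp0:2 pp1:3 pp2:1
Op 5: read(P0, v0) -> 23. No state change.
Op 6: write(P1, v0, 158). refcount(pp0)=2>1 -> COPY to pp3. 4 ppages; refcounts: pp0:1 pp1:3 pp2:1 pp3:1

yes yes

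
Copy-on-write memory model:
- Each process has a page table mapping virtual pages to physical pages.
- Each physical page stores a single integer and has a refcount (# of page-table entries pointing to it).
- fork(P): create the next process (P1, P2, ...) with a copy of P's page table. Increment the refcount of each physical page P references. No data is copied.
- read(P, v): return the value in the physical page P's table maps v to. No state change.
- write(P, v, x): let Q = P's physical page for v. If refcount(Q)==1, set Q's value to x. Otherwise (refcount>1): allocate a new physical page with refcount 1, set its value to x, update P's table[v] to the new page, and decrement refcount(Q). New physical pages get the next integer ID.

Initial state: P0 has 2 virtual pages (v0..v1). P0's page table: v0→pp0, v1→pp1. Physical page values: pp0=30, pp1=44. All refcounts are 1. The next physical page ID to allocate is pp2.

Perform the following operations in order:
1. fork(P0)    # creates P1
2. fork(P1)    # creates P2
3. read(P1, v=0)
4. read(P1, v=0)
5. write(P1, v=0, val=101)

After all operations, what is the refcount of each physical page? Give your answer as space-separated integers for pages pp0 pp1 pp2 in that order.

Answer: 2 3 1

Derivation:
Op 1: fork(P0) -> P1. 2 ppages; refcounts: pp0:2 pp1:2
Op 2: fork(P1) -> P2. 2 ppages; refcounts: pp0:3 pp1:3
Op 3: read(P1, v0) -> 30. No state change.
Op 4: read(P1, v0) -> 30. No state change.
Op 5: write(P1, v0, 101). refcount(pp0)=3>1 -> COPY to pp2. 3 ppages; refcounts: pp0:2 pp1:3 pp2:1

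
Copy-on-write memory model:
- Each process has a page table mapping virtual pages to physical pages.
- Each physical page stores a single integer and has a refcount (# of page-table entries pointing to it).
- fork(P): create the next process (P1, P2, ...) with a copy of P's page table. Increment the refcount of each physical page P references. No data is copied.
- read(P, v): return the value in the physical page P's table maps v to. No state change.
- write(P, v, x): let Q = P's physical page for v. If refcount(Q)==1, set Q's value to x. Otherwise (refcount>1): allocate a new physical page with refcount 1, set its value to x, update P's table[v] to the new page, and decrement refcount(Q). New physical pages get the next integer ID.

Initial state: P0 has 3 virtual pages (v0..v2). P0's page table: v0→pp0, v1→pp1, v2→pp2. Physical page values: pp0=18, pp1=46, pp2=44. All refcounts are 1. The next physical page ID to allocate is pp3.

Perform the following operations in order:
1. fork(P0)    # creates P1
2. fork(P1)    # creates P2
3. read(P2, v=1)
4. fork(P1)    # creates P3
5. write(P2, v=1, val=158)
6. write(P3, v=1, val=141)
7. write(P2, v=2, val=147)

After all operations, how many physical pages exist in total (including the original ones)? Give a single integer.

Op 1: fork(P0) -> P1. 3 ppages; refcounts: pp0:2 pp1:2 pp2:2
Op 2: fork(P1) -> P2. 3 ppages; refcounts: pp0:3 pp1:3 pp2:3
Op 3: read(P2, v1) -> 46. No state change.
Op 4: fork(P1) -> P3. 3 ppages; refcounts: pp0:4 pp1:4 pp2:4
Op 5: write(P2, v1, 158). refcount(pp1)=4>1 -> COPY to pp3. 4 ppages; refcounts: pp0:4 pp1:3 pp2:4 pp3:1
Op 6: write(P3, v1, 141). refcount(pp1)=3>1 -> COPY to pp4. 5 ppages; refcounts: pp0:4 pp1:2 pp2:4 pp3:1 pp4:1
Op 7: write(P2, v2, 147). refcount(pp2)=4>1 -> COPY to pp5. 6 ppages; refcounts: pp0:4 pp1:2 pp2:3 pp3:1 pp4:1 pp5:1

Answer: 6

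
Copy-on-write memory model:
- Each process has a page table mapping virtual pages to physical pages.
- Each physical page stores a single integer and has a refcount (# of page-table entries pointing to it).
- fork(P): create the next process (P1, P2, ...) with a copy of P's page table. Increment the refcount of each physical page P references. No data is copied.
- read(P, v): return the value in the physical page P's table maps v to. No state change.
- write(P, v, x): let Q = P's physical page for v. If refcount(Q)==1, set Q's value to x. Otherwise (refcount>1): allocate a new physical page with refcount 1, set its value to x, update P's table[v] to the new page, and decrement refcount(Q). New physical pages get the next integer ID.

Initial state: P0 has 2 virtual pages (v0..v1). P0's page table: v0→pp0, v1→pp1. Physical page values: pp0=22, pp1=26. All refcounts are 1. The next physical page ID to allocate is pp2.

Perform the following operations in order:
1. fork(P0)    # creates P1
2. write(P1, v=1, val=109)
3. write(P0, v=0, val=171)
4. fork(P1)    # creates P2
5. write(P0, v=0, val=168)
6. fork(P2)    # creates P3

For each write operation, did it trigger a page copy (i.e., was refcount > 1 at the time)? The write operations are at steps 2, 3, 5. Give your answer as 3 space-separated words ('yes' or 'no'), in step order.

Op 1: fork(P0) -> P1. 2 ppages; refcounts: pp0:2 pp1:2
Op 2: write(P1, v1, 109). refcount(pp1)=2>1 -> COPY to pp2. 3 ppages; refcounts: pp0:2 pp1:1 pp2:1
Op 3: write(P0, v0, 171). refcount(pp0)=2>1 -> COPY to pp3. 4 ppages; refcounts: pp0:1 pp1:1 pp2:1 pp3:1
Op 4: fork(P1) -> P2. 4 ppages; refcounts: pp0:2 pp1:1 pp2:2 pp3:1
Op 5: write(P0, v0, 168). refcount(pp3)=1 -> write in place. 4 ppages; refcounts: pp0:2 pp1:1 pp2:2 pp3:1
Op 6: fork(P2) -> P3. 4 ppages; refcounts: pp0:3 pp1:1 pp2:3 pp3:1

yes yes no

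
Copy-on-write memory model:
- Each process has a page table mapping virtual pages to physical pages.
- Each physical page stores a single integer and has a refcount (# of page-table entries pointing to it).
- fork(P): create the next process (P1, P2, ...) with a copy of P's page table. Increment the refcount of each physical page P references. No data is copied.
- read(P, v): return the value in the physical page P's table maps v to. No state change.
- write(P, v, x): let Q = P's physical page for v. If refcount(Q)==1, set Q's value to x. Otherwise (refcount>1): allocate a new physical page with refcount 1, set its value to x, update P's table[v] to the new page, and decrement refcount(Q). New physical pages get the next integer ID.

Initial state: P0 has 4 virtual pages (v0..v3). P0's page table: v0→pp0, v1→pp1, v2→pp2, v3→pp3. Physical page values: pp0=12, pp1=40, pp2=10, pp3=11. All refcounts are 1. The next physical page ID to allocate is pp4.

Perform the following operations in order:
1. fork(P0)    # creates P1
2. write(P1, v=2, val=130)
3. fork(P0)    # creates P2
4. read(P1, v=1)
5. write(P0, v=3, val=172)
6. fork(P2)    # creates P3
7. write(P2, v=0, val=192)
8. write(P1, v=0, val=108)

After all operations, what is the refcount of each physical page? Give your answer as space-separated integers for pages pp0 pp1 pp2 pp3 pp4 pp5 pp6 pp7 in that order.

Answer: 2 4 3 3 1 1 1 1

Derivation:
Op 1: fork(P0) -> P1. 4 ppages; refcounts: pp0:2 pp1:2 pp2:2 pp3:2
Op 2: write(P1, v2, 130). refcount(pp2)=2>1 -> COPY to pp4. 5 ppages; refcounts: pp0:2 pp1:2 pp2:1 pp3:2 pp4:1
Op 3: fork(P0) -> P2. 5 ppages; refcounts: pp0:3 pp1:3 pp2:2 pp3:3 pp4:1
Op 4: read(P1, v1) -> 40. No state change.
Op 5: write(P0, v3, 172). refcount(pp3)=3>1 -> COPY to pp5. 6 ppages; refcounts: pp0:3 pp1:3 pp2:2 pp3:2 pp4:1 pp5:1
Op 6: fork(P2) -> P3. 6 ppages; refcounts: pp0:4 pp1:4 pp2:3 pp3:3 pp4:1 pp5:1
Op 7: write(P2, v0, 192). refcount(pp0)=4>1 -> COPY to pp6. 7 ppages; refcounts: pp0:3 pp1:4 pp2:3 pp3:3 pp4:1 pp5:1 pp6:1
Op 8: write(P1, v0, 108). refcount(pp0)=3>1 -> COPY to pp7. 8 ppages; refcounts: pp0:2 pp1:4 pp2:3 pp3:3 pp4:1 pp5:1 pp6:1 pp7:1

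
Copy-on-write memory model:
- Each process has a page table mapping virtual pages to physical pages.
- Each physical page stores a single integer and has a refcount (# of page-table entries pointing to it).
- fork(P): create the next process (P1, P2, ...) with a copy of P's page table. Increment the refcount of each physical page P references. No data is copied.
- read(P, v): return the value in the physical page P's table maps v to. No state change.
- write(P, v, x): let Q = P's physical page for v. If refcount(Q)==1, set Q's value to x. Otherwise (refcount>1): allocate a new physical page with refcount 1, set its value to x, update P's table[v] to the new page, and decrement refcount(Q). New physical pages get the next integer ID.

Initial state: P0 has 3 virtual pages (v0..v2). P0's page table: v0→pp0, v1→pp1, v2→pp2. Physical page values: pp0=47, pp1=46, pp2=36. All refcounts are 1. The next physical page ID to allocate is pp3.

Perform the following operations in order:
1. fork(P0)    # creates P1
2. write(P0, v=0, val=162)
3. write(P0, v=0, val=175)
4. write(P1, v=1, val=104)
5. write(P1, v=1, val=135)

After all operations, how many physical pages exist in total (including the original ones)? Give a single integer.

Op 1: fork(P0) -> P1. 3 ppages; refcounts: pp0:2 pp1:2 pp2:2
Op 2: write(P0, v0, 162). refcount(pp0)=2>1 -> COPY to pp3. 4 ppages; refcounts: pp0:1 pp1:2 pp2:2 pp3:1
Op 3: write(P0, v0, 175). refcount(pp3)=1 -> write in place. 4 ppages; refcounts: pp0:1 pp1:2 pp2:2 pp3:1
Op 4: write(P1, v1, 104). refcount(pp1)=2>1 -> COPY to pp4. 5 ppages; refcounts: pp0:1 pp1:1 pp2:2 pp3:1 pp4:1
Op 5: write(P1, v1, 135). refcount(pp4)=1 -> write in place. 5 ppages; refcounts: pp0:1 pp1:1 pp2:2 pp3:1 pp4:1

Answer: 5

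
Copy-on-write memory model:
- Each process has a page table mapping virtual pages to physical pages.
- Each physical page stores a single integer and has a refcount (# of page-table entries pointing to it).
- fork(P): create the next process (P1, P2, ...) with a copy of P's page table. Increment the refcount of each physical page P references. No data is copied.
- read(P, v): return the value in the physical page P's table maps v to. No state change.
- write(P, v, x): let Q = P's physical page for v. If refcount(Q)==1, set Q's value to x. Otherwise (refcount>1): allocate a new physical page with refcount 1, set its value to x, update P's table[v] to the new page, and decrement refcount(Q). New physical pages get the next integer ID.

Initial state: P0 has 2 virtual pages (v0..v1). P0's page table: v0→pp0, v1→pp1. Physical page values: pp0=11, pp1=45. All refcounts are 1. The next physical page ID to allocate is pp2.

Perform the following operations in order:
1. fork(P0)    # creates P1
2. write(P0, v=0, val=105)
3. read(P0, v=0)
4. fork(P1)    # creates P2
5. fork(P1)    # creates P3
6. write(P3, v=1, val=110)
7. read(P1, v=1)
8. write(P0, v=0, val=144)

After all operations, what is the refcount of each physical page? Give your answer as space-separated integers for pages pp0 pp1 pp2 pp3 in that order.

Op 1: fork(P0) -> P1. 2 ppages; refcounts: pp0:2 pp1:2
Op 2: write(P0, v0, 105). refcount(pp0)=2>1 -> COPY to pp2. 3 ppages; refcounts: pp0:1 pp1:2 pp2:1
Op 3: read(P0, v0) -> 105. No state change.
Op 4: fork(P1) -> P2. 3 ppages; refcounts: pp0:2 pp1:3 pp2:1
Op 5: fork(P1) -> P3. 3 ppages; refcounts: pp0:3 pp1:4 pp2:1
Op 6: write(P3, v1, 110). refcount(pp1)=4>1 -> COPY to pp3. 4 ppages; refcounts: pp0:3 pp1:3 pp2:1 pp3:1
Op 7: read(P1, v1) -> 45. No state change.
Op 8: write(P0, v0, 144). refcount(pp2)=1 -> write in place. 4 ppages; refcounts: pp0:3 pp1:3 pp2:1 pp3:1

Answer: 3 3 1 1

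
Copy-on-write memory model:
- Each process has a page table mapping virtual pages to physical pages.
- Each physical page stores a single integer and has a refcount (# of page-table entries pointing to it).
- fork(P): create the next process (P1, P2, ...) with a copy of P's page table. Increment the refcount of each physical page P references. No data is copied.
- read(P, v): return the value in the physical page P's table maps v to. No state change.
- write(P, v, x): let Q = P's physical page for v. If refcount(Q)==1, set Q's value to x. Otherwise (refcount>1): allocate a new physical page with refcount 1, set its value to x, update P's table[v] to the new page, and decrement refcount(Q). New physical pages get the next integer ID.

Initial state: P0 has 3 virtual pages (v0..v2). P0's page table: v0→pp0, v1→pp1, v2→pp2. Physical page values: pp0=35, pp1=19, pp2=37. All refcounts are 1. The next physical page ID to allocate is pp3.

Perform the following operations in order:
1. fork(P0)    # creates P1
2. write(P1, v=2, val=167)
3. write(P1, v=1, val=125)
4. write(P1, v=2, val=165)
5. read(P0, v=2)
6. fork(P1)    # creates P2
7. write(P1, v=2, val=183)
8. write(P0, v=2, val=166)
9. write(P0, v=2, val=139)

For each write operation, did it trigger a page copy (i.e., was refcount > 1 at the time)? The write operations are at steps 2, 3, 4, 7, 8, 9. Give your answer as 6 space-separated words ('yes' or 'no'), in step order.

Op 1: fork(P0) -> P1. 3 ppages; refcounts: pp0:2 pp1:2 pp2:2
Op 2: write(P1, v2, 167). refcount(pp2)=2>1 -> COPY to pp3. 4 ppages; refcounts: pp0:2 pp1:2 pp2:1 pp3:1
Op 3: write(P1, v1, 125). refcount(pp1)=2>1 -> COPY to pp4. 5 ppages; refcounts: pp0:2 pp1:1 pp2:1 pp3:1 pp4:1
Op 4: write(P1, v2, 165). refcount(pp3)=1 -> write in place. 5 ppages; refcounts: pp0:2 pp1:1 pp2:1 pp3:1 pp4:1
Op 5: read(P0, v2) -> 37. No state change.
Op 6: fork(P1) -> P2. 5 ppages; refcounts: pp0:3 pp1:1 pp2:1 pp3:2 pp4:2
Op 7: write(P1, v2, 183). refcount(pp3)=2>1 -> COPY to pp5. 6 ppages; refcounts: pp0:3 pp1:1 pp2:1 pp3:1 pp4:2 pp5:1
Op 8: write(P0, v2, 166). refcount(pp2)=1 -> write in place. 6 ppages; refcounts: pp0:3 pp1:1 pp2:1 pp3:1 pp4:2 pp5:1
Op 9: write(P0, v2, 139). refcount(pp2)=1 -> write in place. 6 ppages; refcounts: pp0:3 pp1:1 pp2:1 pp3:1 pp4:2 pp5:1

yes yes no yes no no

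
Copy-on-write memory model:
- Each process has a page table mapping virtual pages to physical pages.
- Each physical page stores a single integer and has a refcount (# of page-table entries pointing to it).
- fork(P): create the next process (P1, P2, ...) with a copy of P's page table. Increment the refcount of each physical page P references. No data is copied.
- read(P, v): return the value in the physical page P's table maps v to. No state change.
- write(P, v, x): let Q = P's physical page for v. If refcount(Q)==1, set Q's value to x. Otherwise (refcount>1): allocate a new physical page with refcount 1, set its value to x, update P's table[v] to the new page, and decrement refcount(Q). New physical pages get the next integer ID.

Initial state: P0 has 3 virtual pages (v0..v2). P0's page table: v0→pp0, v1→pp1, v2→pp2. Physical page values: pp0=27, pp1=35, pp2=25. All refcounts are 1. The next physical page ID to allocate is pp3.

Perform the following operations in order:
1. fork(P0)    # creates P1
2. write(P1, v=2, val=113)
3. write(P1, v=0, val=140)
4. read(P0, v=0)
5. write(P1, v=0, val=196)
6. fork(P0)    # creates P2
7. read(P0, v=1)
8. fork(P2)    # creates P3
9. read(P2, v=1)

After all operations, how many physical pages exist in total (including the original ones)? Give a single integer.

Answer: 5

Derivation:
Op 1: fork(P0) -> P1. 3 ppages; refcounts: pp0:2 pp1:2 pp2:2
Op 2: write(P1, v2, 113). refcount(pp2)=2>1 -> COPY to pp3. 4 ppages; refcounts: pp0:2 pp1:2 pp2:1 pp3:1
Op 3: write(P1, v0, 140). refcount(pp0)=2>1 -> COPY to pp4. 5 ppages; refcounts: pp0:1 pp1:2 pp2:1 pp3:1 pp4:1
Op 4: read(P0, v0) -> 27. No state change.
Op 5: write(P1, v0, 196). refcount(pp4)=1 -> write in place. 5 ppages; refcounts: pp0:1 pp1:2 pp2:1 pp3:1 pp4:1
Op 6: fork(P0) -> P2. 5 ppages; refcounts: pp0:2 pp1:3 pp2:2 pp3:1 pp4:1
Op 7: read(P0, v1) -> 35. No state change.
Op 8: fork(P2) -> P3. 5 ppages; refcounts: pp0:3 pp1:4 pp2:3 pp3:1 pp4:1
Op 9: read(P2, v1) -> 35. No state change.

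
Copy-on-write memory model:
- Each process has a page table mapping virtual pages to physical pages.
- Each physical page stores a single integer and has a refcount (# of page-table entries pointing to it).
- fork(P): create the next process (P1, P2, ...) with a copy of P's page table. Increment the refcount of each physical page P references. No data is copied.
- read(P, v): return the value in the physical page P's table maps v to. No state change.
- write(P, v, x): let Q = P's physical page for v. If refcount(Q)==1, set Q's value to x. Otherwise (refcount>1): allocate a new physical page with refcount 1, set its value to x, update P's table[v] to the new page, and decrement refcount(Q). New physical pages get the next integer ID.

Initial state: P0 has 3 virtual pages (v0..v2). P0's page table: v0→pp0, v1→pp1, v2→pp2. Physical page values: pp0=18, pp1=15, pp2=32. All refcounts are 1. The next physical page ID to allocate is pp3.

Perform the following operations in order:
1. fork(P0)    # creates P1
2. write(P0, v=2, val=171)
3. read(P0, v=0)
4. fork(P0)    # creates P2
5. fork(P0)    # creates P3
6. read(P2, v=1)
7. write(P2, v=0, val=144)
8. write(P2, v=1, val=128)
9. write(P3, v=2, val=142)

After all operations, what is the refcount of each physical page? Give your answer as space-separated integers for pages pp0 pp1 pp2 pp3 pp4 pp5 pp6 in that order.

Op 1: fork(P0) -> P1. 3 ppages; refcounts: pp0:2 pp1:2 pp2:2
Op 2: write(P0, v2, 171). refcount(pp2)=2>1 -> COPY to pp3. 4 ppages; refcounts: pp0:2 pp1:2 pp2:1 pp3:1
Op 3: read(P0, v0) -> 18. No state change.
Op 4: fork(P0) -> P2. 4 ppages; refcounts: pp0:3 pp1:3 pp2:1 pp3:2
Op 5: fork(P0) -> P3. 4 ppages; refcounts: pp0:4 pp1:4 pp2:1 pp3:3
Op 6: read(P2, v1) -> 15. No state change.
Op 7: write(P2, v0, 144). refcount(pp0)=4>1 -> COPY to pp4. 5 ppages; refcounts: pp0:3 pp1:4 pp2:1 pp3:3 pp4:1
Op 8: write(P2, v1, 128). refcount(pp1)=4>1 -> COPY to pp5. 6 ppages; refcounts: pp0:3 pp1:3 pp2:1 pp3:3 pp4:1 pp5:1
Op 9: write(P3, v2, 142). refcount(pp3)=3>1 -> COPY to pp6. 7 ppages; refcounts: pp0:3 pp1:3 pp2:1 pp3:2 pp4:1 pp5:1 pp6:1

Answer: 3 3 1 2 1 1 1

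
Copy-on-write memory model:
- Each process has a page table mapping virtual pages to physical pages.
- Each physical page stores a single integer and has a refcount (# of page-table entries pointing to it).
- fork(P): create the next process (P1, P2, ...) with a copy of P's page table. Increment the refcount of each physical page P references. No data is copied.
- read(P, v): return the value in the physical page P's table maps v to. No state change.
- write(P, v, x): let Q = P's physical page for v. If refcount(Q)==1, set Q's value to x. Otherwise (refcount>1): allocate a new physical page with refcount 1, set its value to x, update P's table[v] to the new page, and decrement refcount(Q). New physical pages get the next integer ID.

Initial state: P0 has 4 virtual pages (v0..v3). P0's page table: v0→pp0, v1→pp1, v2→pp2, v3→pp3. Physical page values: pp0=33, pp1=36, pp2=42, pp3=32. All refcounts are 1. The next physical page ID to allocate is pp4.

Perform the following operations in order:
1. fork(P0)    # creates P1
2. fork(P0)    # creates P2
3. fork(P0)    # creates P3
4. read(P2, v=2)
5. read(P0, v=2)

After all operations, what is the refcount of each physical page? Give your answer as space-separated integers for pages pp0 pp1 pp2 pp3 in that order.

Op 1: fork(P0) -> P1. 4 ppages; refcounts: pp0:2 pp1:2 pp2:2 pp3:2
Op 2: fork(P0) -> P2. 4 ppages; refcounts: pp0:3 pp1:3 pp2:3 pp3:3
Op 3: fork(P0) -> P3. 4 ppages; refcounts: pp0:4 pp1:4 pp2:4 pp3:4
Op 4: read(P2, v2) -> 42. No state change.
Op 5: read(P0, v2) -> 42. No state change.

Answer: 4 4 4 4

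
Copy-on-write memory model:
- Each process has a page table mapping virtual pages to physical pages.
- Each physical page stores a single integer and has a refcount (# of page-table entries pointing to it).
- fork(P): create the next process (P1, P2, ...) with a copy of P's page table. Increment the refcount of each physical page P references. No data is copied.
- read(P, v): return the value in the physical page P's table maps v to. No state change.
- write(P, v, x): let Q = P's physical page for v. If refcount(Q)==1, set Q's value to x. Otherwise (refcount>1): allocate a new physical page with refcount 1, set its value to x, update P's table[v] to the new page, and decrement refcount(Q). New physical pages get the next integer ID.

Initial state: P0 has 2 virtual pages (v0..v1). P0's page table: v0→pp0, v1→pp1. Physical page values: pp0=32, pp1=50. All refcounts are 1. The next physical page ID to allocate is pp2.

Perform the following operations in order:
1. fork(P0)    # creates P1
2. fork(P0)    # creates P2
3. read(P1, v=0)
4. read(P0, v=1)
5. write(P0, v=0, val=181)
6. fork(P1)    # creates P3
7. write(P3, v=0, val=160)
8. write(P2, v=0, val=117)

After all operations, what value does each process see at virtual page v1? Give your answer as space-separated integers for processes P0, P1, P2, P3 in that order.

Op 1: fork(P0) -> P1. 2 ppages; refcounts: pp0:2 pp1:2
Op 2: fork(P0) -> P2. 2 ppages; refcounts: pp0:3 pp1:3
Op 3: read(P1, v0) -> 32. No state change.
Op 4: read(P0, v1) -> 50. No state change.
Op 5: write(P0, v0, 181). refcount(pp0)=3>1 -> COPY to pp2. 3 ppages; refcounts: pp0:2 pp1:3 pp2:1
Op 6: fork(P1) -> P3. 3 ppages; refcounts: pp0:3 pp1:4 pp2:1
Op 7: write(P3, v0, 160). refcount(pp0)=3>1 -> COPY to pp3. 4 ppages; refcounts: pp0:2 pp1:4 pp2:1 pp3:1
Op 8: write(P2, v0, 117). refcount(pp0)=2>1 -> COPY to pp4. 5 ppages; refcounts: pp0:1 pp1:4 pp2:1 pp3:1 pp4:1
P0: v1 -> pp1 = 50
P1: v1 -> pp1 = 50
P2: v1 -> pp1 = 50
P3: v1 -> pp1 = 50

Answer: 50 50 50 50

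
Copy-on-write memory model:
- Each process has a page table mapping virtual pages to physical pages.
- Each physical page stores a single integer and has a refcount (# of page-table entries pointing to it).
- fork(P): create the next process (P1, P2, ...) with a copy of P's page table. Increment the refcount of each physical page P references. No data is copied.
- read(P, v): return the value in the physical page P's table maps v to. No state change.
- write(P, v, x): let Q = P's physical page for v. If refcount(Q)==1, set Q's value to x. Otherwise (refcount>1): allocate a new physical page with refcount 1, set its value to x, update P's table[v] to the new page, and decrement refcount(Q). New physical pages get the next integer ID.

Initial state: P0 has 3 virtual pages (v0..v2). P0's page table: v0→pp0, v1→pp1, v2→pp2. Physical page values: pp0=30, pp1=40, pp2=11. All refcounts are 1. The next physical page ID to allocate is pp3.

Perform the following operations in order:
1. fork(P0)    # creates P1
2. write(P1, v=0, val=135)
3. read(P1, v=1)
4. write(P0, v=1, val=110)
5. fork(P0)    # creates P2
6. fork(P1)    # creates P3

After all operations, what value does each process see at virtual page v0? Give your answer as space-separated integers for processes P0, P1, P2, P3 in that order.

Op 1: fork(P0) -> P1. 3 ppages; refcounts: pp0:2 pp1:2 pp2:2
Op 2: write(P1, v0, 135). refcount(pp0)=2>1 -> COPY to pp3. 4 ppages; refcounts: pp0:1 pp1:2 pp2:2 pp3:1
Op 3: read(P1, v1) -> 40. No state change.
Op 4: write(P0, v1, 110). refcount(pp1)=2>1 -> COPY to pp4. 5 ppages; refcounts: pp0:1 pp1:1 pp2:2 pp3:1 pp4:1
Op 5: fork(P0) -> P2. 5 ppages; refcounts: pp0:2 pp1:1 pp2:3 pp3:1 pp4:2
Op 6: fork(P1) -> P3. 5 ppages; refcounts: pp0:2 pp1:2 pp2:4 pp3:2 pp4:2
P0: v0 -> pp0 = 30
P1: v0 -> pp3 = 135
P2: v0 -> pp0 = 30
P3: v0 -> pp3 = 135

Answer: 30 135 30 135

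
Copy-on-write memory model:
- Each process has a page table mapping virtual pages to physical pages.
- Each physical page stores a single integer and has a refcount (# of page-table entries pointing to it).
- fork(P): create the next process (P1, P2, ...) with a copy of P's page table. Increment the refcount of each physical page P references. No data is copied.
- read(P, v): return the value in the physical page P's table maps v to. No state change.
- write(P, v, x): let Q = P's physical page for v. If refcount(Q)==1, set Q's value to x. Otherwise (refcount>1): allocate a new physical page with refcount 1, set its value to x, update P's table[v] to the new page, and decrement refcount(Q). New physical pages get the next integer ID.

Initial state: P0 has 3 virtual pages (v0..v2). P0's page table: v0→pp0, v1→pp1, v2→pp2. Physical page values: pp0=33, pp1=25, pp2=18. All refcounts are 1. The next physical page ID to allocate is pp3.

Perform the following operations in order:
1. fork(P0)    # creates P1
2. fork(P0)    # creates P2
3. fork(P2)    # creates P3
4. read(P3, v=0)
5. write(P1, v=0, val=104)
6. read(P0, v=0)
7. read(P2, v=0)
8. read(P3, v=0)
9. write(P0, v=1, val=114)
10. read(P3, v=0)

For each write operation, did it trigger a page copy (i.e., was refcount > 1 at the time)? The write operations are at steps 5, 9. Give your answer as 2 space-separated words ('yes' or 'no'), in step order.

Op 1: fork(P0) -> P1. 3 ppages; refcounts: pp0:2 pp1:2 pp2:2
Op 2: fork(P0) -> P2. 3 ppages; refcounts: pp0:3 pp1:3 pp2:3
Op 3: fork(P2) -> P3. 3 ppages; refcounts: pp0:4 pp1:4 pp2:4
Op 4: read(P3, v0) -> 33. No state change.
Op 5: write(P1, v0, 104). refcount(pp0)=4>1 -> COPY to pp3. 4 ppages; refcounts: pp0:3 pp1:4 pp2:4 pp3:1
Op 6: read(P0, v0) -> 33. No state change.
Op 7: read(P2, v0) -> 33. No state change.
Op 8: read(P3, v0) -> 33. No state change.
Op 9: write(P0, v1, 114). refcount(pp1)=4>1 -> COPY to pp4. 5 ppages; refcounts: pp0:3 pp1:3 pp2:4 pp3:1 pp4:1
Op 10: read(P3, v0) -> 33. No state change.

yes yes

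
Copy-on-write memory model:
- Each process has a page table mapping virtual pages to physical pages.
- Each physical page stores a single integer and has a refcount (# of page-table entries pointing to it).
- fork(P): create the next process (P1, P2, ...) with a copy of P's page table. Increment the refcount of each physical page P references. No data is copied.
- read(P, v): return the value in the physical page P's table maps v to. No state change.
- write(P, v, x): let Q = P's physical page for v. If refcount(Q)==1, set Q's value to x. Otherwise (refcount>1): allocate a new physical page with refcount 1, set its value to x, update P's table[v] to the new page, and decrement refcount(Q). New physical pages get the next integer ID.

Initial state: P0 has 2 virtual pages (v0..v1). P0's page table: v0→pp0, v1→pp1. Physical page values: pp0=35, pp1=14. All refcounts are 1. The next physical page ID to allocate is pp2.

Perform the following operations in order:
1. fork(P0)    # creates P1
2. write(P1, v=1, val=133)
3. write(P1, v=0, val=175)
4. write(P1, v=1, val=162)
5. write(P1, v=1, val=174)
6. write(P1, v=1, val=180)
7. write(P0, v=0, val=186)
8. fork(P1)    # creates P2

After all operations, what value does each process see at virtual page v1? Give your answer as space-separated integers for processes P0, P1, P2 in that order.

Answer: 14 180 180

Derivation:
Op 1: fork(P0) -> P1. 2 ppages; refcounts: pp0:2 pp1:2
Op 2: write(P1, v1, 133). refcount(pp1)=2>1 -> COPY to pp2. 3 ppages; refcounts: pp0:2 pp1:1 pp2:1
Op 3: write(P1, v0, 175). refcount(pp0)=2>1 -> COPY to pp3. 4 ppages; refcounts: pp0:1 pp1:1 pp2:1 pp3:1
Op 4: write(P1, v1, 162). refcount(pp2)=1 -> write in place. 4 ppages; refcounts: pp0:1 pp1:1 pp2:1 pp3:1
Op 5: write(P1, v1, 174). refcount(pp2)=1 -> write in place. 4 ppages; refcounts: pp0:1 pp1:1 pp2:1 pp3:1
Op 6: write(P1, v1, 180). refcount(pp2)=1 -> write in place. 4 ppages; refcounts: pp0:1 pp1:1 pp2:1 pp3:1
Op 7: write(P0, v0, 186). refcount(pp0)=1 -> write in place. 4 ppages; refcounts: pp0:1 pp1:1 pp2:1 pp3:1
Op 8: fork(P1) -> P2. 4 ppages; refcounts: pp0:1 pp1:1 pp2:2 pp3:2
P0: v1 -> pp1 = 14
P1: v1 -> pp2 = 180
P2: v1 -> pp2 = 180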